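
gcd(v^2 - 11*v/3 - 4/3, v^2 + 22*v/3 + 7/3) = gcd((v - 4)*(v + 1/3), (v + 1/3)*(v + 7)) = v + 1/3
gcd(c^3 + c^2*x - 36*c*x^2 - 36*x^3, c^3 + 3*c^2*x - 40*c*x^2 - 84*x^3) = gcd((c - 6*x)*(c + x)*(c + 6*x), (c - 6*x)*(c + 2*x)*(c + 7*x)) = -c + 6*x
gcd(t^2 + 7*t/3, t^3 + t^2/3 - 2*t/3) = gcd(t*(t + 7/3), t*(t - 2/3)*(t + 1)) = t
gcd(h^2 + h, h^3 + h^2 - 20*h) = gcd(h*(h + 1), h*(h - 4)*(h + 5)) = h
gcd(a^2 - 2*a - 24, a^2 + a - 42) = a - 6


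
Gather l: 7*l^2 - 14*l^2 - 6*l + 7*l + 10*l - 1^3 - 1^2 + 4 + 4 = -7*l^2 + 11*l + 6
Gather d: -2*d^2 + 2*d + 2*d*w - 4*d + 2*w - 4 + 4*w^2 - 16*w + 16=-2*d^2 + d*(2*w - 2) + 4*w^2 - 14*w + 12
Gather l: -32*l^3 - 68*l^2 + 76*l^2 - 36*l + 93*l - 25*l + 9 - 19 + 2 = -32*l^3 + 8*l^2 + 32*l - 8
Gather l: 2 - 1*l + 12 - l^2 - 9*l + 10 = -l^2 - 10*l + 24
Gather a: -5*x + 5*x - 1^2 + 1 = 0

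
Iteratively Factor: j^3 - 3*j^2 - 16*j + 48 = (j - 3)*(j^2 - 16) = (j - 4)*(j - 3)*(j + 4)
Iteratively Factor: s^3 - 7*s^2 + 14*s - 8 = (s - 1)*(s^2 - 6*s + 8) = (s - 4)*(s - 1)*(s - 2)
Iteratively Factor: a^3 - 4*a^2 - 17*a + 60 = (a + 4)*(a^2 - 8*a + 15) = (a - 5)*(a + 4)*(a - 3)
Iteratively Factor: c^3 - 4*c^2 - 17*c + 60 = (c - 5)*(c^2 + c - 12) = (c - 5)*(c - 3)*(c + 4)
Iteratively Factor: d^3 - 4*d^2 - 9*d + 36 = (d + 3)*(d^2 - 7*d + 12) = (d - 3)*(d + 3)*(d - 4)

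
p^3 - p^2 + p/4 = p*(p - 1/2)^2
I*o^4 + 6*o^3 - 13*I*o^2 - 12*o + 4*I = (o - 2*I)^2*(o - I)*(I*o + 1)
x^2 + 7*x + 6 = (x + 1)*(x + 6)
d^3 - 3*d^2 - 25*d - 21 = (d - 7)*(d + 1)*(d + 3)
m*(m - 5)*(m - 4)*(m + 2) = m^4 - 7*m^3 + 2*m^2 + 40*m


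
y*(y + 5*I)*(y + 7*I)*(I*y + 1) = I*y^4 - 11*y^3 - 23*I*y^2 - 35*y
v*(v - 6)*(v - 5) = v^3 - 11*v^2 + 30*v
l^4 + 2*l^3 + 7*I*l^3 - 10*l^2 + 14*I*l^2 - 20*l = l*(l + 2)*(l + 2*I)*(l + 5*I)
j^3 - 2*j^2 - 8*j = j*(j - 4)*(j + 2)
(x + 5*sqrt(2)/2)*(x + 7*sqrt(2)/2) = x^2 + 6*sqrt(2)*x + 35/2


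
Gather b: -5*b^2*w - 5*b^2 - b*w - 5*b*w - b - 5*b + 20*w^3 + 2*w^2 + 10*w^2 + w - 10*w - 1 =b^2*(-5*w - 5) + b*(-6*w - 6) + 20*w^3 + 12*w^2 - 9*w - 1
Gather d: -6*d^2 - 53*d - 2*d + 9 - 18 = -6*d^2 - 55*d - 9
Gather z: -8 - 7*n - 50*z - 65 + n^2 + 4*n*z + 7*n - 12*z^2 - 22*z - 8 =n^2 - 12*z^2 + z*(4*n - 72) - 81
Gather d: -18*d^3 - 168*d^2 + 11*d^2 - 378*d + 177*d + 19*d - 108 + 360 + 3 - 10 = -18*d^3 - 157*d^2 - 182*d + 245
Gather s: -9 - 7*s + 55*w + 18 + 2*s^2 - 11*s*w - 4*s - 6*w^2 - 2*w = 2*s^2 + s*(-11*w - 11) - 6*w^2 + 53*w + 9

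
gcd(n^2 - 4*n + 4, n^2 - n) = 1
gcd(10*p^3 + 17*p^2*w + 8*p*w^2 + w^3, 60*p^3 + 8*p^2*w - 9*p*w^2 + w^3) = 2*p + w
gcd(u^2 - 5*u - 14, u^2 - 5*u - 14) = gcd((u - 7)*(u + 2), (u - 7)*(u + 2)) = u^2 - 5*u - 14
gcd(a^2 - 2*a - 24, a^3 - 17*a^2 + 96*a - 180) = a - 6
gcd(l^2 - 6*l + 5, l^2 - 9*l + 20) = l - 5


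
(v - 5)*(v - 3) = v^2 - 8*v + 15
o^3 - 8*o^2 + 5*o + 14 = (o - 7)*(o - 2)*(o + 1)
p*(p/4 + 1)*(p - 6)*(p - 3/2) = p^4/4 - 7*p^3/8 - 21*p^2/4 + 9*p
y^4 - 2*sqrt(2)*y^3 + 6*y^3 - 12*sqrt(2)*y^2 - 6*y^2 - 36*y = y*(y + 6)*(y - 3*sqrt(2))*(y + sqrt(2))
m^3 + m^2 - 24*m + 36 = (m - 3)*(m - 2)*(m + 6)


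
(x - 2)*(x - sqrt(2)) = x^2 - 2*x - sqrt(2)*x + 2*sqrt(2)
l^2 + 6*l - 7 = (l - 1)*(l + 7)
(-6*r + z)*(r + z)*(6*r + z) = -36*r^3 - 36*r^2*z + r*z^2 + z^3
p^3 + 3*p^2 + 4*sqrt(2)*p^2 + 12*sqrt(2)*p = p*(p + 3)*(p + 4*sqrt(2))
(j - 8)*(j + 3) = j^2 - 5*j - 24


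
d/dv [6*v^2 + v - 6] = 12*v + 1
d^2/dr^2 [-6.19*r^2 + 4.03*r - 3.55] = -12.3800000000000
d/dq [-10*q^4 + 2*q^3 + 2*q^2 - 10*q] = -40*q^3 + 6*q^2 + 4*q - 10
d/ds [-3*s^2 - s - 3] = -6*s - 1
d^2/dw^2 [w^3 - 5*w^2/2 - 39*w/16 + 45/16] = 6*w - 5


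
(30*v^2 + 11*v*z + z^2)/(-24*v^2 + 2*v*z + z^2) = (5*v + z)/(-4*v + z)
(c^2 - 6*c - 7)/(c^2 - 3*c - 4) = (c - 7)/(c - 4)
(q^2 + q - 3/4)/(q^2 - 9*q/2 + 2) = (q + 3/2)/(q - 4)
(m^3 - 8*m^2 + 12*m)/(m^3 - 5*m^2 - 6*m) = (m - 2)/(m + 1)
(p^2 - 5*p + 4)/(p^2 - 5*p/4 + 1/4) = 4*(p - 4)/(4*p - 1)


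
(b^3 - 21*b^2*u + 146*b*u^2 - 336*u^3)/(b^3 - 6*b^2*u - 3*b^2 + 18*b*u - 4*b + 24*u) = (b^2 - 15*b*u + 56*u^2)/(b^2 - 3*b - 4)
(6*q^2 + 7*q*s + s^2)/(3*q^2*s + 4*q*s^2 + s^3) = (6*q + s)/(s*(3*q + s))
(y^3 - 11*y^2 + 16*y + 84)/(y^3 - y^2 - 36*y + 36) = (y^2 - 5*y - 14)/(y^2 + 5*y - 6)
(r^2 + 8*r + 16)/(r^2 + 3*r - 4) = (r + 4)/(r - 1)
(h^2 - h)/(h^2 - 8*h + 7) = h/(h - 7)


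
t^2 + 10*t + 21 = (t + 3)*(t + 7)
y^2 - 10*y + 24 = (y - 6)*(y - 4)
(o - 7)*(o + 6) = o^2 - o - 42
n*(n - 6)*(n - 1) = n^3 - 7*n^2 + 6*n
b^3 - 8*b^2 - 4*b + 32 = (b - 8)*(b - 2)*(b + 2)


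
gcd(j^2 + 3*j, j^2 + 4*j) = j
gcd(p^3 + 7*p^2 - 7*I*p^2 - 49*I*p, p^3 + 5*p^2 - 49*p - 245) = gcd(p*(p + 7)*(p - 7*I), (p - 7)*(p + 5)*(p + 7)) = p + 7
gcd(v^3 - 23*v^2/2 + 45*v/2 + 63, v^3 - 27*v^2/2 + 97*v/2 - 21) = v^2 - 13*v + 42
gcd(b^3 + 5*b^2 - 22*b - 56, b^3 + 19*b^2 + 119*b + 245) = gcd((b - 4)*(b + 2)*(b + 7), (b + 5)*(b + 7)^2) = b + 7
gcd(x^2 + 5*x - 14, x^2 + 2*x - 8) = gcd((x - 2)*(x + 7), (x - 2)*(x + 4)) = x - 2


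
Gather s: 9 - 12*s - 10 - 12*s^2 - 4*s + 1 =-12*s^2 - 16*s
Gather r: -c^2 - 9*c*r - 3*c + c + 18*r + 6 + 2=-c^2 - 2*c + r*(18 - 9*c) + 8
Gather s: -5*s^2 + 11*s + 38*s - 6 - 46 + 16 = -5*s^2 + 49*s - 36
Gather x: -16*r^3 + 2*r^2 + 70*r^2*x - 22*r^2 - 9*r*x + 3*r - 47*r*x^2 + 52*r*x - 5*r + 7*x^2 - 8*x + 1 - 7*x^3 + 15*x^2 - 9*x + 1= -16*r^3 - 20*r^2 - 2*r - 7*x^3 + x^2*(22 - 47*r) + x*(70*r^2 + 43*r - 17) + 2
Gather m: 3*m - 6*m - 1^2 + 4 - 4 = -3*m - 1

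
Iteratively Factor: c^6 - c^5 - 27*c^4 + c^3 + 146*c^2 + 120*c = (c - 3)*(c^5 + 2*c^4 - 21*c^3 - 62*c^2 - 40*c) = (c - 3)*(c + 1)*(c^4 + c^3 - 22*c^2 - 40*c) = (c - 3)*(c + 1)*(c + 4)*(c^3 - 3*c^2 - 10*c) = c*(c - 3)*(c + 1)*(c + 4)*(c^2 - 3*c - 10) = c*(c - 5)*(c - 3)*(c + 1)*(c + 4)*(c + 2)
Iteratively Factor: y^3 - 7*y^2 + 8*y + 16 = (y - 4)*(y^2 - 3*y - 4) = (y - 4)*(y + 1)*(y - 4)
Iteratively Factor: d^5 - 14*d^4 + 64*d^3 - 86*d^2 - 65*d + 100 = (d - 5)*(d^4 - 9*d^3 + 19*d^2 + 9*d - 20) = (d - 5)^2*(d^3 - 4*d^2 - d + 4) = (d - 5)^2*(d + 1)*(d^2 - 5*d + 4) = (d - 5)^2*(d - 4)*(d + 1)*(d - 1)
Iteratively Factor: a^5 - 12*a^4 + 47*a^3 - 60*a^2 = (a - 3)*(a^4 - 9*a^3 + 20*a^2) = a*(a - 3)*(a^3 - 9*a^2 + 20*a) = a*(a - 4)*(a - 3)*(a^2 - 5*a) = a^2*(a - 4)*(a - 3)*(a - 5)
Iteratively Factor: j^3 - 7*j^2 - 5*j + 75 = (j - 5)*(j^2 - 2*j - 15) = (j - 5)*(j + 3)*(j - 5)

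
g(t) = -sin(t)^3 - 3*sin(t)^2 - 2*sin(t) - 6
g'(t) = -3*sin(t)^2*cos(t) - 6*sin(t)*cos(t) - 2*cos(t)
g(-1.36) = -5.98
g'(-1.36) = 0.21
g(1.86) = -11.55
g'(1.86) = 3.00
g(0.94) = -10.10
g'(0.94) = -5.19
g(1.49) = -11.96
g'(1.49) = -0.88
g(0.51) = -7.81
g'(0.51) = -4.93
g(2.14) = -10.41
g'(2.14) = 4.95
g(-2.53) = -5.65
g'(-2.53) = -0.37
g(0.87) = -9.73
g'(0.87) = -5.38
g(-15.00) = -5.69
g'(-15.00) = -0.48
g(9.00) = -7.40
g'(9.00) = 4.54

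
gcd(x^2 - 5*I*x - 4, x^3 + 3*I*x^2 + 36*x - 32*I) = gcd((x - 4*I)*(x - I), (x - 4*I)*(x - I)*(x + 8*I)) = x^2 - 5*I*x - 4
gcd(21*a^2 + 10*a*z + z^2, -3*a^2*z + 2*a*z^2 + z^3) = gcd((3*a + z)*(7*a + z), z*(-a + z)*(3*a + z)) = 3*a + z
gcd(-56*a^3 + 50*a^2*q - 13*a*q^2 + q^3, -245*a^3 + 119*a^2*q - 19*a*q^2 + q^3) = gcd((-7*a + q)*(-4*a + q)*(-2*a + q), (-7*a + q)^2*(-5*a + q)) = -7*a + q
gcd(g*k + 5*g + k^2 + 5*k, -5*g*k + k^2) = 1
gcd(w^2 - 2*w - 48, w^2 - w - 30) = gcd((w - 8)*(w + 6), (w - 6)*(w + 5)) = 1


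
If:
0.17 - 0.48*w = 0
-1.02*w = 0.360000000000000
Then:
No Solution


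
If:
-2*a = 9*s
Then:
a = -9*s/2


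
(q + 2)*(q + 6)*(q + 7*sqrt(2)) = q^3 + 8*q^2 + 7*sqrt(2)*q^2 + 12*q + 56*sqrt(2)*q + 84*sqrt(2)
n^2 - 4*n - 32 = (n - 8)*(n + 4)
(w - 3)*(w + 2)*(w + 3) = w^3 + 2*w^2 - 9*w - 18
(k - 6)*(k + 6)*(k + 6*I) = k^3 + 6*I*k^2 - 36*k - 216*I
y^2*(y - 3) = y^3 - 3*y^2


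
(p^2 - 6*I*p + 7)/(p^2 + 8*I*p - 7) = (p - 7*I)/(p + 7*I)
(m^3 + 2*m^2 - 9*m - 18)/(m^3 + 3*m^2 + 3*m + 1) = (m^3 + 2*m^2 - 9*m - 18)/(m^3 + 3*m^2 + 3*m + 1)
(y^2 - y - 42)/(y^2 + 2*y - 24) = (y - 7)/(y - 4)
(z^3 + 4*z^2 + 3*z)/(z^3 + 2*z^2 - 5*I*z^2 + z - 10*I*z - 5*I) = z*(z + 3)/(z^2 + z*(1 - 5*I) - 5*I)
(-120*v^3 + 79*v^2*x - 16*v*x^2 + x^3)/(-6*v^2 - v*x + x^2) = (40*v^2 - 13*v*x + x^2)/(2*v + x)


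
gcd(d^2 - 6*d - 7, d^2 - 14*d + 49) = d - 7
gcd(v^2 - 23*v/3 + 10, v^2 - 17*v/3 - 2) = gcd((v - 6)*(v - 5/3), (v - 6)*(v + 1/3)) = v - 6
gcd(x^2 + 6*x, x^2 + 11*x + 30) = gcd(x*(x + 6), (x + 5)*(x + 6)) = x + 6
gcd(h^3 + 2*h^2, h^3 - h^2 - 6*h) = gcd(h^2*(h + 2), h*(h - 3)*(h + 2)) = h^2 + 2*h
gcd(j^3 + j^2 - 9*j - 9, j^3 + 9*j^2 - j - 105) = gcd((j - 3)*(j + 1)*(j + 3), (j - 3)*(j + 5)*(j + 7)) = j - 3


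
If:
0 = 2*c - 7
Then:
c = 7/2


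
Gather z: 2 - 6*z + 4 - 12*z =6 - 18*z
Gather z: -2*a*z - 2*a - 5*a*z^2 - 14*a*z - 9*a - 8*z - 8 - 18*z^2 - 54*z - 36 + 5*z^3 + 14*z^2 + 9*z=-11*a + 5*z^3 + z^2*(-5*a - 4) + z*(-16*a - 53) - 44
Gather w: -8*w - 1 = -8*w - 1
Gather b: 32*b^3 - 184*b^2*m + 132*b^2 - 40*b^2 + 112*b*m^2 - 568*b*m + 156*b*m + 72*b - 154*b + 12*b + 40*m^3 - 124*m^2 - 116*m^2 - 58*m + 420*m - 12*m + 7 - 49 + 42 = 32*b^3 + b^2*(92 - 184*m) + b*(112*m^2 - 412*m - 70) + 40*m^3 - 240*m^2 + 350*m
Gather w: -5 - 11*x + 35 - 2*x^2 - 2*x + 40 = -2*x^2 - 13*x + 70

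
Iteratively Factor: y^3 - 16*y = (y)*(y^2 - 16) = y*(y - 4)*(y + 4)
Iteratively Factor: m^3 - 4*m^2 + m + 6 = (m + 1)*(m^2 - 5*m + 6) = (m - 3)*(m + 1)*(m - 2)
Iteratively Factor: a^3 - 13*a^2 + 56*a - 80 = (a - 4)*(a^2 - 9*a + 20) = (a - 4)^2*(a - 5)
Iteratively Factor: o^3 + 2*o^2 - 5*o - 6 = (o + 1)*(o^2 + o - 6) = (o - 2)*(o + 1)*(o + 3)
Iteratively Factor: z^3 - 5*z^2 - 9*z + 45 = (z + 3)*(z^2 - 8*z + 15) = (z - 5)*(z + 3)*(z - 3)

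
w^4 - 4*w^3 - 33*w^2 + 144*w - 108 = (w - 6)*(w - 3)*(w - 1)*(w + 6)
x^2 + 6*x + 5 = (x + 1)*(x + 5)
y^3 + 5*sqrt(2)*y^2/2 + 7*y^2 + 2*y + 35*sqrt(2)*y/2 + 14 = (y + 7)*(y + sqrt(2)/2)*(y + 2*sqrt(2))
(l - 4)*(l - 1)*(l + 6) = l^3 + l^2 - 26*l + 24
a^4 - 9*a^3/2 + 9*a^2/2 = a^2*(a - 3)*(a - 3/2)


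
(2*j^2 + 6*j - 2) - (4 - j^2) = 3*j^2 + 6*j - 6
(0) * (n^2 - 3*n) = 0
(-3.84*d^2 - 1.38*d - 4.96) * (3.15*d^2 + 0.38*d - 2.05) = -12.096*d^4 - 5.8062*d^3 - 8.2764*d^2 + 0.9442*d + 10.168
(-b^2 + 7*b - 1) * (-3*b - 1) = 3*b^3 - 20*b^2 - 4*b + 1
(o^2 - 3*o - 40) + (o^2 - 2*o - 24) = 2*o^2 - 5*o - 64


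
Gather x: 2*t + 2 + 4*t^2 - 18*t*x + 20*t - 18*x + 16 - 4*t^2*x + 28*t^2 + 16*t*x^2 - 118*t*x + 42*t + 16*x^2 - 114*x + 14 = 32*t^2 + 64*t + x^2*(16*t + 16) + x*(-4*t^2 - 136*t - 132) + 32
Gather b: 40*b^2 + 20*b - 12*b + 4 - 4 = 40*b^2 + 8*b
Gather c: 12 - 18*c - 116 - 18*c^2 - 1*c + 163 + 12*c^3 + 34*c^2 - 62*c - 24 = 12*c^3 + 16*c^2 - 81*c + 35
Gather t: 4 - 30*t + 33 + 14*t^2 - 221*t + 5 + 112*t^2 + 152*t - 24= 126*t^2 - 99*t + 18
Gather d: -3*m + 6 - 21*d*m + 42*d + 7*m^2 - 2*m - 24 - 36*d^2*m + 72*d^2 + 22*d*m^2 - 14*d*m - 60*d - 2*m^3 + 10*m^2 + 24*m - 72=d^2*(72 - 36*m) + d*(22*m^2 - 35*m - 18) - 2*m^3 + 17*m^2 + 19*m - 90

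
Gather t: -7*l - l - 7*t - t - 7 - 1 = -8*l - 8*t - 8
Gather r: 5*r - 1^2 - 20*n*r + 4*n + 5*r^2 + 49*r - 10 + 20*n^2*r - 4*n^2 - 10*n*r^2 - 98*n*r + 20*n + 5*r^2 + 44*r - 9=-4*n^2 + 24*n + r^2*(10 - 10*n) + r*(20*n^2 - 118*n + 98) - 20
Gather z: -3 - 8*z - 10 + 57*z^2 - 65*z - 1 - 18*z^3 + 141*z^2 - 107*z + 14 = -18*z^3 + 198*z^2 - 180*z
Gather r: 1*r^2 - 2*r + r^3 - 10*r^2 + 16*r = r^3 - 9*r^2 + 14*r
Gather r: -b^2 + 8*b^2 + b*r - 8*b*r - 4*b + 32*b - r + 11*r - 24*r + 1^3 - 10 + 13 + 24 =7*b^2 + 28*b + r*(-7*b - 14) + 28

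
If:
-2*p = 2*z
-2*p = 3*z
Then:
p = 0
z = 0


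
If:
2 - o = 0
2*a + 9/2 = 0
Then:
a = -9/4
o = 2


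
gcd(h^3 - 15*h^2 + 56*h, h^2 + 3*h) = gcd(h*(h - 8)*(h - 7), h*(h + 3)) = h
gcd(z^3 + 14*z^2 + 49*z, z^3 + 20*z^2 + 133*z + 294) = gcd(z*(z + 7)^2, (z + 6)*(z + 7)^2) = z^2 + 14*z + 49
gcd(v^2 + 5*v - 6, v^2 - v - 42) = v + 6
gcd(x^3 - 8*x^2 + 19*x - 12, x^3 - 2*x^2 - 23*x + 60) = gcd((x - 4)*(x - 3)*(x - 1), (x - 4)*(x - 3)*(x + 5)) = x^2 - 7*x + 12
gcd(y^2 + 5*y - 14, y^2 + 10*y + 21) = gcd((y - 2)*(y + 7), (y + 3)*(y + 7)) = y + 7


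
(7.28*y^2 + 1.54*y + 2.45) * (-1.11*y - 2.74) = -8.0808*y^3 - 21.6566*y^2 - 6.9391*y - 6.713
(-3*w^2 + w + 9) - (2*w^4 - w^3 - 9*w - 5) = -2*w^4 + w^3 - 3*w^2 + 10*w + 14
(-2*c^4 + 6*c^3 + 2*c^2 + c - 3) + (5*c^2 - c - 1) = -2*c^4 + 6*c^3 + 7*c^2 - 4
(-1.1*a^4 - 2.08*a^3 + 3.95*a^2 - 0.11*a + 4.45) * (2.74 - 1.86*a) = 2.046*a^5 + 0.8548*a^4 - 13.0462*a^3 + 11.0276*a^2 - 8.5784*a + 12.193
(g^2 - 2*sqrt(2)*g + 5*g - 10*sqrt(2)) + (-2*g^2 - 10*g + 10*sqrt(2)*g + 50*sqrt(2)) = -g^2 - 5*g + 8*sqrt(2)*g + 40*sqrt(2)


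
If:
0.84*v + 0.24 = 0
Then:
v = -0.29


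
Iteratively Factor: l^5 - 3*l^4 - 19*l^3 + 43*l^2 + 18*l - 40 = (l - 1)*(l^4 - 2*l^3 - 21*l^2 + 22*l + 40) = (l - 2)*(l - 1)*(l^3 - 21*l - 20) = (l - 2)*(l - 1)*(l + 1)*(l^2 - l - 20) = (l - 2)*(l - 1)*(l + 1)*(l + 4)*(l - 5)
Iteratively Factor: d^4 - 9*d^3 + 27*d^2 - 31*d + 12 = (d - 1)*(d^3 - 8*d^2 + 19*d - 12) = (d - 3)*(d - 1)*(d^2 - 5*d + 4) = (d - 3)*(d - 1)^2*(d - 4)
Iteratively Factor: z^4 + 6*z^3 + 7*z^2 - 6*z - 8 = (z + 2)*(z^3 + 4*z^2 - z - 4) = (z - 1)*(z + 2)*(z^2 + 5*z + 4) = (z - 1)*(z + 1)*(z + 2)*(z + 4)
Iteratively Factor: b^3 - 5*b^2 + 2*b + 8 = (b - 2)*(b^2 - 3*b - 4) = (b - 4)*(b - 2)*(b + 1)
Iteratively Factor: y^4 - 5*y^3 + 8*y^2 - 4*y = (y)*(y^3 - 5*y^2 + 8*y - 4) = y*(y - 2)*(y^2 - 3*y + 2) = y*(y - 2)^2*(y - 1)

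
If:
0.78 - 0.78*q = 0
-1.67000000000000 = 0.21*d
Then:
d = -7.95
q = 1.00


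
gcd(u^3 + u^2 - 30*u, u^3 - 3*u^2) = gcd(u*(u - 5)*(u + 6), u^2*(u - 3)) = u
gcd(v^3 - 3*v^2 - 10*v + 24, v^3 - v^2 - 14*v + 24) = v - 2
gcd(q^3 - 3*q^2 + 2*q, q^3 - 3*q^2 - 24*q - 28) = 1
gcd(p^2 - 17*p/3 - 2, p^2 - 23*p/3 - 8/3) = p + 1/3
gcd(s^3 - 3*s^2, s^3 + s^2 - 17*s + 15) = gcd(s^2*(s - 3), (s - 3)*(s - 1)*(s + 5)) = s - 3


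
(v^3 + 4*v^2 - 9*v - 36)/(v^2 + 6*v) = (v^3 + 4*v^2 - 9*v - 36)/(v*(v + 6))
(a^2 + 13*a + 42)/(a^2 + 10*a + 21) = (a + 6)/(a + 3)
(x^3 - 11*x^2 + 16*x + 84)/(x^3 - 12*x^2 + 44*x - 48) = (x^2 - 5*x - 14)/(x^2 - 6*x + 8)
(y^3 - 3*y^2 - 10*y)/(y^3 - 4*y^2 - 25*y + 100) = y*(y + 2)/(y^2 + y - 20)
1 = 1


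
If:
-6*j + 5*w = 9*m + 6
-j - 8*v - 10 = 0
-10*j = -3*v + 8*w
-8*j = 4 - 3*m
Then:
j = -1302/2335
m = -1076/7005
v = -2756/2335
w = 594/2335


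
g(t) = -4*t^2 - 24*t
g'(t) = -8*t - 24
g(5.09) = -225.79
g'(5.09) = -64.72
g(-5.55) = 9.99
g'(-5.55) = 20.40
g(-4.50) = 27.00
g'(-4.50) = 12.00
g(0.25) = -6.25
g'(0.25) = -26.00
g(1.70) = -52.36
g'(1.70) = -37.60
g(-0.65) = 13.91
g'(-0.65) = -18.80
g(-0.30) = 6.84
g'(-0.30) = -21.60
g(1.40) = -41.44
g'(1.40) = -35.20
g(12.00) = -864.00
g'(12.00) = -120.00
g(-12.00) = -288.00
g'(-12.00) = 72.00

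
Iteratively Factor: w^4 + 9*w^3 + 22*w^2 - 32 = (w - 1)*(w^3 + 10*w^2 + 32*w + 32) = (w - 1)*(w + 4)*(w^2 + 6*w + 8) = (w - 1)*(w + 4)^2*(w + 2)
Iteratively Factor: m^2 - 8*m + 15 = (m - 3)*(m - 5)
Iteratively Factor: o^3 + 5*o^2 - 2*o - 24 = (o - 2)*(o^2 + 7*o + 12) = (o - 2)*(o + 3)*(o + 4)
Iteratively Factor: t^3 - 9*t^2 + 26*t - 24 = (t - 4)*(t^2 - 5*t + 6) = (t - 4)*(t - 3)*(t - 2)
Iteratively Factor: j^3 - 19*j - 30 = (j + 2)*(j^2 - 2*j - 15) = (j - 5)*(j + 2)*(j + 3)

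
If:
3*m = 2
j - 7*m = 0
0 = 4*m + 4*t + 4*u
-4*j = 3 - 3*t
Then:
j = 14/3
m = 2/3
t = 65/9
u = -71/9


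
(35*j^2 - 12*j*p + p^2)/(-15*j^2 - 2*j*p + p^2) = (-7*j + p)/(3*j + p)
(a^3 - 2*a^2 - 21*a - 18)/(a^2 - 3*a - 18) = a + 1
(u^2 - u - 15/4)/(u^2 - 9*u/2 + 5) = (u + 3/2)/(u - 2)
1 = 1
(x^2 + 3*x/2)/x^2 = (x + 3/2)/x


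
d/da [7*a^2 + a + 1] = 14*a + 1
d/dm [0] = 0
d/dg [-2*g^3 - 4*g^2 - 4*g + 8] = -6*g^2 - 8*g - 4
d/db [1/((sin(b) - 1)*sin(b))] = (-2/tan(b) + cos(b)/sin(b)^2)/(sin(b) - 1)^2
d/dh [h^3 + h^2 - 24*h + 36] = 3*h^2 + 2*h - 24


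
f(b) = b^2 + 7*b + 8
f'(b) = 2*b + 7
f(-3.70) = -4.21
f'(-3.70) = -0.40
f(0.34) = 10.50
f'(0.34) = 7.68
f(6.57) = 97.15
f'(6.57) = 20.14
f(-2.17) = -2.48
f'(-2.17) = 2.66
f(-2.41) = -3.06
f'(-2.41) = 2.18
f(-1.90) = -1.69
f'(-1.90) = 3.20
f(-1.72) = -1.08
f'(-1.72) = 3.56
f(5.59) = 78.38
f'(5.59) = 18.18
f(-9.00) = 26.00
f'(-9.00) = -11.00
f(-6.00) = 2.00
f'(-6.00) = -5.00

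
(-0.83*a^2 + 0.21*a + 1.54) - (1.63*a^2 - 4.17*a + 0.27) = -2.46*a^2 + 4.38*a + 1.27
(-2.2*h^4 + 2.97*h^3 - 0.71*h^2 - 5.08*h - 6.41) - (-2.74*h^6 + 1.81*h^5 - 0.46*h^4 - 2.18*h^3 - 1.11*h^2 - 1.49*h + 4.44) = 2.74*h^6 - 1.81*h^5 - 1.74*h^4 + 5.15*h^3 + 0.4*h^2 - 3.59*h - 10.85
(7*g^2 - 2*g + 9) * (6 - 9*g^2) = -63*g^4 + 18*g^3 - 39*g^2 - 12*g + 54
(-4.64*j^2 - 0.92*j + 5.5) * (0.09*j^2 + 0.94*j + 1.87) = -0.4176*j^4 - 4.4444*j^3 - 9.0466*j^2 + 3.4496*j + 10.285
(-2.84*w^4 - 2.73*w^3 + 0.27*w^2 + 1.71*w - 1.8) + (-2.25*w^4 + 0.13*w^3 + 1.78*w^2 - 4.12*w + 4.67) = -5.09*w^4 - 2.6*w^3 + 2.05*w^2 - 2.41*w + 2.87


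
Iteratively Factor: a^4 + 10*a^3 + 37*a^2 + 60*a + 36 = (a + 2)*(a^3 + 8*a^2 + 21*a + 18) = (a + 2)^2*(a^2 + 6*a + 9) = (a + 2)^2*(a + 3)*(a + 3)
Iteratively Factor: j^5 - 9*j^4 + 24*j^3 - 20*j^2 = (j)*(j^4 - 9*j^3 + 24*j^2 - 20*j) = j*(j - 2)*(j^3 - 7*j^2 + 10*j) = j*(j - 5)*(j - 2)*(j^2 - 2*j) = j*(j - 5)*(j - 2)^2*(j)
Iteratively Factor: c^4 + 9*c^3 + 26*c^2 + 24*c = (c)*(c^3 + 9*c^2 + 26*c + 24) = c*(c + 3)*(c^2 + 6*c + 8) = c*(c + 2)*(c + 3)*(c + 4)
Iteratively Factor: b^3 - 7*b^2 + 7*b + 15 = (b - 3)*(b^2 - 4*b - 5) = (b - 3)*(b + 1)*(b - 5)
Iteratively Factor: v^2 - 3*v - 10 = (v - 5)*(v + 2)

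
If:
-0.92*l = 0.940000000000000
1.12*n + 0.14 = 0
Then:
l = -1.02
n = -0.12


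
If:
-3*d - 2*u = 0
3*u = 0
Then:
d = 0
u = 0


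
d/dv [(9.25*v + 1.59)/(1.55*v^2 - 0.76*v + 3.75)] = (-14.3375*v^2 - 4.929*v + 35.8959)/(2.4025*v^4 - 2.356*v^3 + 12.2026*v^2 - 5.7*v + 14.0625)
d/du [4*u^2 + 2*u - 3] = 8*u + 2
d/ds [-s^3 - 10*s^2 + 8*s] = -3*s^2 - 20*s + 8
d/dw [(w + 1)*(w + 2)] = 2*w + 3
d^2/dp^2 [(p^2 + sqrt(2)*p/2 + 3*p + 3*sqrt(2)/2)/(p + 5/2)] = 4*(-5 + sqrt(2))/(8*p^3 + 60*p^2 + 150*p + 125)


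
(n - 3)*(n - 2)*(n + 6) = n^3 + n^2 - 24*n + 36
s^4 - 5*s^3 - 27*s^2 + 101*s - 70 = (s - 7)*(s - 2)*(s - 1)*(s + 5)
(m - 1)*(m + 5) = m^2 + 4*m - 5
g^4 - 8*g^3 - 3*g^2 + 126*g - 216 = (g - 6)*(g - 3)^2*(g + 4)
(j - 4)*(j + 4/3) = j^2 - 8*j/3 - 16/3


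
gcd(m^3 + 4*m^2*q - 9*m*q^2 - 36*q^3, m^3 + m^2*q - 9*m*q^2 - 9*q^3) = -m^2 + 9*q^2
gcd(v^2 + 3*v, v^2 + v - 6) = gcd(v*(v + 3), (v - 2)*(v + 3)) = v + 3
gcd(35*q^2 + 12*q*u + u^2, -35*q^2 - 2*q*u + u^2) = 5*q + u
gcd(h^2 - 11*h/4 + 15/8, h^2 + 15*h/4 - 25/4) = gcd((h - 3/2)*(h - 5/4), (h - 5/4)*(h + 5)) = h - 5/4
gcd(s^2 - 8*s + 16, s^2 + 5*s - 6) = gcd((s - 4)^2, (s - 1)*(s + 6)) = 1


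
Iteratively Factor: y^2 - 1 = (y + 1)*(y - 1)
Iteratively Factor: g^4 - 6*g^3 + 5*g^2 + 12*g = (g - 4)*(g^3 - 2*g^2 - 3*g) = (g - 4)*(g + 1)*(g^2 - 3*g) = g*(g - 4)*(g + 1)*(g - 3)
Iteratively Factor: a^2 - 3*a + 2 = (a - 1)*(a - 2)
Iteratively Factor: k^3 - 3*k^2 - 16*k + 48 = (k + 4)*(k^2 - 7*k + 12) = (k - 3)*(k + 4)*(k - 4)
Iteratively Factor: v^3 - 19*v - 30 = (v + 2)*(v^2 - 2*v - 15) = (v + 2)*(v + 3)*(v - 5)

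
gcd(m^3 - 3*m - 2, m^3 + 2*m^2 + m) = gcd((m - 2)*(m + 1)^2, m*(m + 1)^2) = m^2 + 2*m + 1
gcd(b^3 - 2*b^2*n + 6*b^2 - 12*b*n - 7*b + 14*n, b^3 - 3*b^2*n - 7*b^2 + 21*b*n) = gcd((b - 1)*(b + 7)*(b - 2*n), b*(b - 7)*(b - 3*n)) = 1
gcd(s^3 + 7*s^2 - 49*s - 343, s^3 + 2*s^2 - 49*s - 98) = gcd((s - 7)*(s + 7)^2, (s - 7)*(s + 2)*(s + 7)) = s^2 - 49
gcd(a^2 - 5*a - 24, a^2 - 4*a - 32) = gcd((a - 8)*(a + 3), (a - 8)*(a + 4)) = a - 8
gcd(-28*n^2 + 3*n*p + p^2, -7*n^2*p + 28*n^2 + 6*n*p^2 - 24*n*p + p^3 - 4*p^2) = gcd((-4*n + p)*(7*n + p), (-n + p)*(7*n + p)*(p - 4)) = 7*n + p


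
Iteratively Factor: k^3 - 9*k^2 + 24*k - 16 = (k - 4)*(k^2 - 5*k + 4) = (k - 4)*(k - 1)*(k - 4)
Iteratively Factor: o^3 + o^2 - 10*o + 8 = (o - 1)*(o^2 + 2*o - 8) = (o - 2)*(o - 1)*(o + 4)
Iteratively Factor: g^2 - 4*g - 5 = (g - 5)*(g + 1)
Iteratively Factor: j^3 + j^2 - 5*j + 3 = (j - 1)*(j^2 + 2*j - 3) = (j - 1)*(j + 3)*(j - 1)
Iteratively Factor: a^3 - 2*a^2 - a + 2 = (a + 1)*(a^2 - 3*a + 2) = (a - 1)*(a + 1)*(a - 2)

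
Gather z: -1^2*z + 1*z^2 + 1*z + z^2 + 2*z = 2*z^2 + 2*z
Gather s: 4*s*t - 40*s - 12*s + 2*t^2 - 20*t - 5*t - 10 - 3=s*(4*t - 52) + 2*t^2 - 25*t - 13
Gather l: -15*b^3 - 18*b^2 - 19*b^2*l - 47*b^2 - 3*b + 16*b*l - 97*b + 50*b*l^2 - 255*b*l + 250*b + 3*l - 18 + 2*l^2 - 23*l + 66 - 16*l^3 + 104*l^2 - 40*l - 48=-15*b^3 - 65*b^2 + 150*b - 16*l^3 + l^2*(50*b + 106) + l*(-19*b^2 - 239*b - 60)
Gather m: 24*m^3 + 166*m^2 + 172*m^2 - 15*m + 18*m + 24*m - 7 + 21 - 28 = 24*m^3 + 338*m^2 + 27*m - 14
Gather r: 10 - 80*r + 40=50 - 80*r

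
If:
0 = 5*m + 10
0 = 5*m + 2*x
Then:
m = -2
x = 5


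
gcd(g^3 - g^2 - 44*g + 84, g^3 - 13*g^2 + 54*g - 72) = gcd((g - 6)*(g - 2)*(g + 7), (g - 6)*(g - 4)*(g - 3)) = g - 6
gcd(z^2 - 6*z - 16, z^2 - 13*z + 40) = z - 8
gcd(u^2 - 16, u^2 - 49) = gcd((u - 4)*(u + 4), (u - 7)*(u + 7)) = 1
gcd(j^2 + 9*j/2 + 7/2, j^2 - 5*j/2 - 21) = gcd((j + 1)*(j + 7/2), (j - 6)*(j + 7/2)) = j + 7/2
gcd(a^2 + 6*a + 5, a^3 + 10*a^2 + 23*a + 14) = a + 1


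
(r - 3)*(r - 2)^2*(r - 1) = r^4 - 8*r^3 + 23*r^2 - 28*r + 12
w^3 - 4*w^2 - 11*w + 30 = (w - 5)*(w - 2)*(w + 3)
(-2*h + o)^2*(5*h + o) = 20*h^3 - 16*h^2*o + h*o^2 + o^3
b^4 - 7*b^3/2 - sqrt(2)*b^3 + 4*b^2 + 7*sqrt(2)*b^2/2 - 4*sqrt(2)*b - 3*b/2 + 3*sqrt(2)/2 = (b - 3/2)*(b - 1)^2*(b - sqrt(2))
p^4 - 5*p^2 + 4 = (p - 2)*(p - 1)*(p + 1)*(p + 2)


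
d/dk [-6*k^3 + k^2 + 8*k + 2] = -18*k^2 + 2*k + 8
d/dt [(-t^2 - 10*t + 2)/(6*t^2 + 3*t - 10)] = (57*t^2 - 4*t + 94)/(36*t^4 + 36*t^3 - 111*t^2 - 60*t + 100)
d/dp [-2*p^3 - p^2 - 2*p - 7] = -6*p^2 - 2*p - 2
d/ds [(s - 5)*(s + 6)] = 2*s + 1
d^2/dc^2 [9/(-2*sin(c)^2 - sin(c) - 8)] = 9*(16*sin(c)^4 + 6*sin(c)^3 - 87*sin(c)^2 - 20*sin(c) + 30)/(sin(c) - cos(2*c) + 9)^3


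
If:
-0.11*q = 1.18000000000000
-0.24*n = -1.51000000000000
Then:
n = 6.29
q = -10.73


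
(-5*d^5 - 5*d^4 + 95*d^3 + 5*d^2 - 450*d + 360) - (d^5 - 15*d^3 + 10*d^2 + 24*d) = -6*d^5 - 5*d^4 + 110*d^3 - 5*d^2 - 474*d + 360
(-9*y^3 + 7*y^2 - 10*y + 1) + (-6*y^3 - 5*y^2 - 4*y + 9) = -15*y^3 + 2*y^2 - 14*y + 10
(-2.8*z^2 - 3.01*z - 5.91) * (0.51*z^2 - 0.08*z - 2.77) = -1.428*z^4 - 1.3111*z^3 + 4.9827*z^2 + 8.8105*z + 16.3707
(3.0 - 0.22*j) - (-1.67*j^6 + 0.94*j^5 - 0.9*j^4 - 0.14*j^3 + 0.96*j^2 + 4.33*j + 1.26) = 1.67*j^6 - 0.94*j^5 + 0.9*j^4 + 0.14*j^3 - 0.96*j^2 - 4.55*j + 1.74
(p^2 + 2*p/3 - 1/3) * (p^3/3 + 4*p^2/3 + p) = p^5/3 + 14*p^4/9 + 16*p^3/9 + 2*p^2/9 - p/3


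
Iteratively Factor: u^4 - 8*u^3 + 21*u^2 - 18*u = (u)*(u^3 - 8*u^2 + 21*u - 18) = u*(u - 3)*(u^2 - 5*u + 6) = u*(u - 3)^2*(u - 2)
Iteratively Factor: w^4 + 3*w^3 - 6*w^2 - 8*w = (w + 1)*(w^3 + 2*w^2 - 8*w) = (w + 1)*(w + 4)*(w^2 - 2*w) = (w - 2)*(w + 1)*(w + 4)*(w)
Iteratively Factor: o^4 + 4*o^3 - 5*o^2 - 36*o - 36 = (o + 2)*(o^3 + 2*o^2 - 9*o - 18) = (o + 2)^2*(o^2 - 9) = (o + 2)^2*(o + 3)*(o - 3)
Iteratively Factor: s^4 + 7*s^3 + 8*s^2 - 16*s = (s - 1)*(s^3 + 8*s^2 + 16*s) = (s - 1)*(s + 4)*(s^2 + 4*s) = s*(s - 1)*(s + 4)*(s + 4)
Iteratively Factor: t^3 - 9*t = (t)*(t^2 - 9) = t*(t + 3)*(t - 3)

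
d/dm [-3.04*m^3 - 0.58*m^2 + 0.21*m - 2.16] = -9.12*m^2 - 1.16*m + 0.21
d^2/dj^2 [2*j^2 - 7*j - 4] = 4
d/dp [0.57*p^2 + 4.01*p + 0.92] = 1.14*p + 4.01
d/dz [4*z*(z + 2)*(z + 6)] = 12*z^2 + 64*z + 48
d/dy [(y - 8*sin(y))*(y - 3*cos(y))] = (y - 8*sin(y))*(3*sin(y) + 1) - (y - 3*cos(y))*(8*cos(y) - 1)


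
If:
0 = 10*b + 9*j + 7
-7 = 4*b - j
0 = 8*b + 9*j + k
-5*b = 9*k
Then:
No Solution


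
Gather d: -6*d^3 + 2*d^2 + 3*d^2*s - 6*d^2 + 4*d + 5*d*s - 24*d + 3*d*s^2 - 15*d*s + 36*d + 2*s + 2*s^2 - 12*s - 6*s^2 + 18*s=-6*d^3 + d^2*(3*s - 4) + d*(3*s^2 - 10*s + 16) - 4*s^2 + 8*s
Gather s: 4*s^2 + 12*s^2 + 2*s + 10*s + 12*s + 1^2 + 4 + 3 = 16*s^2 + 24*s + 8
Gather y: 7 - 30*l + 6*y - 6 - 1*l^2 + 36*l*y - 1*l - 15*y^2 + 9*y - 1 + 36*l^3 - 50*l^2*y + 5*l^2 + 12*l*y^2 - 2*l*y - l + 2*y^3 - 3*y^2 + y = 36*l^3 + 4*l^2 - 32*l + 2*y^3 + y^2*(12*l - 18) + y*(-50*l^2 + 34*l + 16)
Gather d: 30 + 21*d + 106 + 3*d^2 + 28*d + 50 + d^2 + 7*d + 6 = 4*d^2 + 56*d + 192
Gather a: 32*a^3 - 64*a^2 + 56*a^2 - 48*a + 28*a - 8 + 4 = 32*a^3 - 8*a^2 - 20*a - 4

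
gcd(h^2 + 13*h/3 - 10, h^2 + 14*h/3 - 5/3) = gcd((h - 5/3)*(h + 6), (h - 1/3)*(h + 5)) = 1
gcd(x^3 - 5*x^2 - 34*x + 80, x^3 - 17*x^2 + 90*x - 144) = x - 8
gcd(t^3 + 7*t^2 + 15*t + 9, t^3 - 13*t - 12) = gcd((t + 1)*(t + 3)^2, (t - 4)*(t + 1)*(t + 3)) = t^2 + 4*t + 3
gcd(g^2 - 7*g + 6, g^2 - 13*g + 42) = g - 6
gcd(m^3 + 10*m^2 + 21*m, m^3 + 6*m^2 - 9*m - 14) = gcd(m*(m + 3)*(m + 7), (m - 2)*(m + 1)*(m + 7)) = m + 7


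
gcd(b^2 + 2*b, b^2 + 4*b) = b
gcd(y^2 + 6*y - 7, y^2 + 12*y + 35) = y + 7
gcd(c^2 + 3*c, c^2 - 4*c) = c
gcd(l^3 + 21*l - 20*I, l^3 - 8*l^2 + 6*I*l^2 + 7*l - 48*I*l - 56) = l - I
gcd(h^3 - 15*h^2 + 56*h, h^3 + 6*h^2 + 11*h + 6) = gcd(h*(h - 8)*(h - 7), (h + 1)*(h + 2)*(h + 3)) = 1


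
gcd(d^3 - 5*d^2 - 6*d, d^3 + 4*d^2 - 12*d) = d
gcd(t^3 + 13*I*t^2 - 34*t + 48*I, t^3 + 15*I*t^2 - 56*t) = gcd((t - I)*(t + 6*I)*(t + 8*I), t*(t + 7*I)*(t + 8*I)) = t + 8*I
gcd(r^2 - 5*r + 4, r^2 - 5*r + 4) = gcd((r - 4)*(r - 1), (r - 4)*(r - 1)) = r^2 - 5*r + 4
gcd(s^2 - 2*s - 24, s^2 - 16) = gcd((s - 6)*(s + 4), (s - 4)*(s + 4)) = s + 4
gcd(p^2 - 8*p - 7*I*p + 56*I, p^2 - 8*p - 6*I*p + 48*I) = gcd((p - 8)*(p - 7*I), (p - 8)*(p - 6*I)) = p - 8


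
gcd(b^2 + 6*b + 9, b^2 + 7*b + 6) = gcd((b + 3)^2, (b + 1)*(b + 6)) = 1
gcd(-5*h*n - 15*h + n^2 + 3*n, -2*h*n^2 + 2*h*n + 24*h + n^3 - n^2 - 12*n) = n + 3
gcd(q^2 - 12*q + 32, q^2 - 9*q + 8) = q - 8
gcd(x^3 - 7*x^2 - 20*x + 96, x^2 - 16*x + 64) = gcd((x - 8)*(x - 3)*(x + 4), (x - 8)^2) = x - 8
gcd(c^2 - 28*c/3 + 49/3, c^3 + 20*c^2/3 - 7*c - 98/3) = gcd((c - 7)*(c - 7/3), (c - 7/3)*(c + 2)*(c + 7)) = c - 7/3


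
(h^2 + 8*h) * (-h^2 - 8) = -h^4 - 8*h^3 - 8*h^2 - 64*h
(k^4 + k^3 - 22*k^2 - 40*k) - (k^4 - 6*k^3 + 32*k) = 7*k^3 - 22*k^2 - 72*k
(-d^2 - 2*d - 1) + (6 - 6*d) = -d^2 - 8*d + 5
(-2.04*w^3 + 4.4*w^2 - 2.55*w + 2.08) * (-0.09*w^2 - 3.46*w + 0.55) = 0.1836*w^5 + 6.6624*w^4 - 16.1165*w^3 + 11.0558*w^2 - 8.5993*w + 1.144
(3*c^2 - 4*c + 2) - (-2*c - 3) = 3*c^2 - 2*c + 5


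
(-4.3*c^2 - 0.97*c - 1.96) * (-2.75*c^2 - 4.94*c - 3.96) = 11.825*c^4 + 23.9095*c^3 + 27.2098*c^2 + 13.5236*c + 7.7616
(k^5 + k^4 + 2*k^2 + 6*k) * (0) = 0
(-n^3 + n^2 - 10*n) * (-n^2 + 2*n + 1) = n^5 - 3*n^4 + 11*n^3 - 19*n^2 - 10*n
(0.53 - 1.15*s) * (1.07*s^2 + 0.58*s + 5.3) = -1.2305*s^3 - 0.0998999999999999*s^2 - 5.7876*s + 2.809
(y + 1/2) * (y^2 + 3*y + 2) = y^3 + 7*y^2/2 + 7*y/2 + 1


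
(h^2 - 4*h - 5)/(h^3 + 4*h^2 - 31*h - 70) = (h + 1)/(h^2 + 9*h + 14)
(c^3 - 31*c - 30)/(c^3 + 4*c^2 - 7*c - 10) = (c - 6)/(c - 2)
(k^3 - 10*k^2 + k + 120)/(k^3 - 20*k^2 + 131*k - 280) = (k + 3)/(k - 7)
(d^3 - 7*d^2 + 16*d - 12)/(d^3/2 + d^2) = 2*(d^3 - 7*d^2 + 16*d - 12)/(d^2*(d + 2))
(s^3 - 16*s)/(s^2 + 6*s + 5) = s*(s^2 - 16)/(s^2 + 6*s + 5)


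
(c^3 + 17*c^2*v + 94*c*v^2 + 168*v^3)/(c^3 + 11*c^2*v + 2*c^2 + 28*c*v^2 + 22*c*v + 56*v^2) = (c + 6*v)/(c + 2)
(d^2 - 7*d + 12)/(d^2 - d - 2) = (-d^2 + 7*d - 12)/(-d^2 + d + 2)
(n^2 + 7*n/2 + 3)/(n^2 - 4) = (n + 3/2)/(n - 2)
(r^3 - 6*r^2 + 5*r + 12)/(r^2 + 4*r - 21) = (r^2 - 3*r - 4)/(r + 7)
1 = 1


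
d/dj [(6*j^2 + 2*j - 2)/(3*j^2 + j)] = 2*(6*j + 1)/(j^2*(9*j^2 + 6*j + 1))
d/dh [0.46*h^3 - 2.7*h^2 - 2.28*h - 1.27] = 1.38*h^2 - 5.4*h - 2.28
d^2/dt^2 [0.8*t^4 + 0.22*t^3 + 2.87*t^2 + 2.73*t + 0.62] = 9.6*t^2 + 1.32*t + 5.74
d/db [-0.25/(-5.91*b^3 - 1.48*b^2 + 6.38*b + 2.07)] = (-4.4325*b^2 - 0.74*b + 1.595)/(5.91*b^3 + 1.48*b^2 - 6.38*b - 2.07)^2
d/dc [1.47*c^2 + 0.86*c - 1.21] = 2.94*c + 0.86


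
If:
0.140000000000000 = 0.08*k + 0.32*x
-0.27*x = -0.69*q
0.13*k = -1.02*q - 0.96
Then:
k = -37.55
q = 3.84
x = 9.82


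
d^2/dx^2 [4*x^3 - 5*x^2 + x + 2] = 24*x - 10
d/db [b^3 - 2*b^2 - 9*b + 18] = 3*b^2 - 4*b - 9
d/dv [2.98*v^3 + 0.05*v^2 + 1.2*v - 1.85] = 8.94*v^2 + 0.1*v + 1.2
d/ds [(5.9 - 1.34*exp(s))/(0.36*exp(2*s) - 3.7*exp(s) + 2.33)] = (0.4824*exp(2*s) - 4.248*exp(s) + 18.7078)*exp(s)/(0.1296*exp(4*s) - 2.664*exp(3*s) + 15.3676*exp(2*s) - 17.242*exp(s) + 5.4289)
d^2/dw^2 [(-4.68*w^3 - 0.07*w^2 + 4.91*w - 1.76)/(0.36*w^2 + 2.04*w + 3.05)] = (-1.77635683940025e-15*w^5 - 27.299808*w^3 - 175.621176*w^2 - 301.316544*w - 73.186262)/(0.046656*w^6 + 0.793152*w^5 + 5.680368*w^4 + 21.929184*w^3 + 48.12534*w^2 + 56.9313*w + 28.372625)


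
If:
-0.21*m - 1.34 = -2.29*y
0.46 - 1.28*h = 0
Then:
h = 0.36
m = 10.9047619047619*y - 6.38095238095238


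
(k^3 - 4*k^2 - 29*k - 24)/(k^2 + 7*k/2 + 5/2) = 2*(k^2 - 5*k - 24)/(2*k + 5)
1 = 1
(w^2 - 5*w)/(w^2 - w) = (w - 5)/(w - 1)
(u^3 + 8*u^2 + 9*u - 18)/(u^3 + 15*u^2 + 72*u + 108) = (u - 1)/(u + 6)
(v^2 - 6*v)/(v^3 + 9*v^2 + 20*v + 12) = v*(v - 6)/(v^3 + 9*v^2 + 20*v + 12)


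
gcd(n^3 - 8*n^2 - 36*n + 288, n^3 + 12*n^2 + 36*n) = n + 6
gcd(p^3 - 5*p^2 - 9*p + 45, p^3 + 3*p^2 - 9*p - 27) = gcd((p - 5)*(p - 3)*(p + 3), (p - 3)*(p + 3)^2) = p^2 - 9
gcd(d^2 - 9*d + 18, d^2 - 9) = d - 3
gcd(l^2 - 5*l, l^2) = l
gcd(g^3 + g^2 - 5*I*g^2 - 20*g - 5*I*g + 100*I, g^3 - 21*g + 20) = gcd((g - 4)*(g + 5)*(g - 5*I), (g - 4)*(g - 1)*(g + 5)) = g^2 + g - 20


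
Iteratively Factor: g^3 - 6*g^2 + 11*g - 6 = (g - 3)*(g^2 - 3*g + 2) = (g - 3)*(g - 1)*(g - 2)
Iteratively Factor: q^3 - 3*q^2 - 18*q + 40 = (q - 2)*(q^2 - q - 20) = (q - 5)*(q - 2)*(q + 4)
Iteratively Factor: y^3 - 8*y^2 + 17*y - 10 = (y - 5)*(y^2 - 3*y + 2) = (y - 5)*(y - 2)*(y - 1)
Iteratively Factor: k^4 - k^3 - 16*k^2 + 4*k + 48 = (k - 2)*(k^3 + k^2 - 14*k - 24) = (k - 2)*(k + 3)*(k^2 - 2*k - 8) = (k - 4)*(k - 2)*(k + 3)*(k + 2)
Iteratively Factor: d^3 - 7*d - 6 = (d - 3)*(d^2 + 3*d + 2) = (d - 3)*(d + 1)*(d + 2)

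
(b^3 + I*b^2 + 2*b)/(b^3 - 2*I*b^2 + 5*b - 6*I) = b/(b - 3*I)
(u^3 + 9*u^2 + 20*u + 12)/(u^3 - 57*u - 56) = (u^2 + 8*u + 12)/(u^2 - u - 56)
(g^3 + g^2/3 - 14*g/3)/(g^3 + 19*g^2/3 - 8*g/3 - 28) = g/(g + 6)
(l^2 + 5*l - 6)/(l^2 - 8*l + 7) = (l + 6)/(l - 7)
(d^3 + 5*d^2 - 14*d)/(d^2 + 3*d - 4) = d*(d^2 + 5*d - 14)/(d^2 + 3*d - 4)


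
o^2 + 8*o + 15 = (o + 3)*(o + 5)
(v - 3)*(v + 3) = v^2 - 9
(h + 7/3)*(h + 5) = h^2 + 22*h/3 + 35/3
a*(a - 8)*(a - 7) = a^3 - 15*a^2 + 56*a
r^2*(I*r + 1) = I*r^3 + r^2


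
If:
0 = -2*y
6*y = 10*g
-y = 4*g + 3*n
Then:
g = 0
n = 0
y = 0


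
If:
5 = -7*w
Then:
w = -5/7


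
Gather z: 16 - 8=8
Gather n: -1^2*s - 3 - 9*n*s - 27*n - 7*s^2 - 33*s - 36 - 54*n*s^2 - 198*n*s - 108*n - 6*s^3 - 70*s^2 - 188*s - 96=n*(-54*s^2 - 207*s - 135) - 6*s^3 - 77*s^2 - 222*s - 135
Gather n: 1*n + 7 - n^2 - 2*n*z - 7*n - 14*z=-n^2 + n*(-2*z - 6) - 14*z + 7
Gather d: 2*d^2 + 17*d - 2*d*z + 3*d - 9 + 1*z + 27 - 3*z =2*d^2 + d*(20 - 2*z) - 2*z + 18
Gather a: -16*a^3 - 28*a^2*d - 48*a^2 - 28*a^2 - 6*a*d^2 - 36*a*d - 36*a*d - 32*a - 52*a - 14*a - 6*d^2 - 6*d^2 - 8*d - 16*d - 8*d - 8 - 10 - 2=-16*a^3 + a^2*(-28*d - 76) + a*(-6*d^2 - 72*d - 98) - 12*d^2 - 32*d - 20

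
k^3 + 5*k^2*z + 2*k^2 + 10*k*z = k*(k + 2)*(k + 5*z)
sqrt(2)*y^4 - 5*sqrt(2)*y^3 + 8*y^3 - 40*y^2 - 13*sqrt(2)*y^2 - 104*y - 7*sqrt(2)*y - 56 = (y - 7)*(y + 1)*(y + 4*sqrt(2))*(sqrt(2)*y + sqrt(2))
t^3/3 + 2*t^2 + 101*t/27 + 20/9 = (t/3 + 1)*(t + 4/3)*(t + 5/3)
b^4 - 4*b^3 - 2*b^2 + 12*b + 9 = (b - 3)^2*(b + 1)^2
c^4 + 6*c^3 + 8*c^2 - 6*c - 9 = (c - 1)*(c + 1)*(c + 3)^2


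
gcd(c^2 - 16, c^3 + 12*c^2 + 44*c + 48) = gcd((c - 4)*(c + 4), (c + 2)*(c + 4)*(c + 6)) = c + 4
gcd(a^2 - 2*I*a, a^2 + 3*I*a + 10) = a - 2*I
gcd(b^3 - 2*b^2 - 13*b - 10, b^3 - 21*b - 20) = b^2 - 4*b - 5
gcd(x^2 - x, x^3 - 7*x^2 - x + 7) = x - 1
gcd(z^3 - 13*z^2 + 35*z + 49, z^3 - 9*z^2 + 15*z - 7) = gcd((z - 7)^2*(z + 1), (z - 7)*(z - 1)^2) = z - 7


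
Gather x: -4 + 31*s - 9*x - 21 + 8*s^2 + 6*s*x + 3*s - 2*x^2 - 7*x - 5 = 8*s^2 + 34*s - 2*x^2 + x*(6*s - 16) - 30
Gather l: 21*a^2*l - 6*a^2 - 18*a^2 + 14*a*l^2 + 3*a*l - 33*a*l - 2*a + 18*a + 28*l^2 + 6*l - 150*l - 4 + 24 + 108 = -24*a^2 + 16*a + l^2*(14*a + 28) + l*(21*a^2 - 30*a - 144) + 128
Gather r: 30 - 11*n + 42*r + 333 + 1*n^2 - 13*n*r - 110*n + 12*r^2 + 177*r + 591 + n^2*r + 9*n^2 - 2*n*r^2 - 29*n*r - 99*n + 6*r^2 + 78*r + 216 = 10*n^2 - 220*n + r^2*(18 - 2*n) + r*(n^2 - 42*n + 297) + 1170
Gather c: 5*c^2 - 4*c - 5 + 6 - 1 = 5*c^2 - 4*c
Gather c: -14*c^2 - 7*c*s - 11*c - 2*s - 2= -14*c^2 + c*(-7*s - 11) - 2*s - 2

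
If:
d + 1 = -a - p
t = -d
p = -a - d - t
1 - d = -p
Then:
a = 2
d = -1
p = -2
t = 1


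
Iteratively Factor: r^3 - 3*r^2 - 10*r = (r - 5)*(r^2 + 2*r) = r*(r - 5)*(r + 2)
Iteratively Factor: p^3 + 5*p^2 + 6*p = (p)*(p^2 + 5*p + 6) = p*(p + 2)*(p + 3)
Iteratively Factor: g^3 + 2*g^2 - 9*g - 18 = (g - 3)*(g^2 + 5*g + 6) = (g - 3)*(g + 3)*(g + 2)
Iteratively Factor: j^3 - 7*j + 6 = (j + 3)*(j^2 - 3*j + 2) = (j - 1)*(j + 3)*(j - 2)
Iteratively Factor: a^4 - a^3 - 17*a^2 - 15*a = (a + 3)*(a^3 - 4*a^2 - 5*a) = a*(a + 3)*(a^2 - 4*a - 5) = a*(a - 5)*(a + 3)*(a + 1)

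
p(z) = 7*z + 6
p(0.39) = 8.73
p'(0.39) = 7.00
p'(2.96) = 7.00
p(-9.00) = -57.00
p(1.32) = 15.24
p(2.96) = 26.72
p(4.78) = 39.46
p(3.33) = 29.31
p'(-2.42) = 7.00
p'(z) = 7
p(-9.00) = -57.00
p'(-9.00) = 7.00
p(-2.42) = -10.94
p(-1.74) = -6.18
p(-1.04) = -1.28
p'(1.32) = 7.00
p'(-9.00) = 7.00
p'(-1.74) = 7.00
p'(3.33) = 7.00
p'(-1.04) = 7.00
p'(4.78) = 7.00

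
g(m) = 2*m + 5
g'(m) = 2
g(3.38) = 11.76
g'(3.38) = 2.00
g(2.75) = 10.50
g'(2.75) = 2.00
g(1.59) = 8.18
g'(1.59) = 2.00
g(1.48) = 7.96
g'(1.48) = 2.00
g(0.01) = 5.02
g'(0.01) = 2.00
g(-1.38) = 2.24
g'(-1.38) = 2.00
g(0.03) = 5.06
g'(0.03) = 2.00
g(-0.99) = 3.02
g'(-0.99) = 2.00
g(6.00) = 17.00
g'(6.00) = 2.00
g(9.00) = 23.00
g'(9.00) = 2.00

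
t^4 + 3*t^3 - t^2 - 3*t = t*(t - 1)*(t + 1)*(t + 3)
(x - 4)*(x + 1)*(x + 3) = x^3 - 13*x - 12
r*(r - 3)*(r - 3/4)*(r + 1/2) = r^4 - 13*r^3/4 + 3*r^2/8 + 9*r/8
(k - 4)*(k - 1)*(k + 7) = k^3 + 2*k^2 - 31*k + 28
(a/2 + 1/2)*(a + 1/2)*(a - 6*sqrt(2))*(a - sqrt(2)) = a^4/2 - 7*sqrt(2)*a^3/2 + 3*a^3/4 - 21*sqrt(2)*a^2/4 + 25*a^2/4 - 7*sqrt(2)*a/4 + 9*a + 3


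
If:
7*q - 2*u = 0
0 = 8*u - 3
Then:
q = 3/28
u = 3/8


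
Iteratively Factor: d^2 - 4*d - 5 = (d - 5)*(d + 1)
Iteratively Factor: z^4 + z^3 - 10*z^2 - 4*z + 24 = (z + 3)*(z^3 - 2*z^2 - 4*z + 8) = (z - 2)*(z + 3)*(z^2 - 4) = (z - 2)^2*(z + 3)*(z + 2)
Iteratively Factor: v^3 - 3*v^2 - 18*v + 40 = (v - 2)*(v^2 - v - 20) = (v - 5)*(v - 2)*(v + 4)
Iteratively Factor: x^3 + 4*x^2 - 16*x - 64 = (x + 4)*(x^2 - 16) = (x - 4)*(x + 4)*(x + 4)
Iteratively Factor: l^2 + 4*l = (l + 4)*(l)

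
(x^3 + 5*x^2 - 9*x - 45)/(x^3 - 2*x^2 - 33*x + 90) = (x^2 + 8*x + 15)/(x^2 + x - 30)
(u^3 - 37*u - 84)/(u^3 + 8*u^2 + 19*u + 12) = (u - 7)/(u + 1)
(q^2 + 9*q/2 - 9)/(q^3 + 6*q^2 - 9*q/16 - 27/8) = 8*(2*q - 3)/(16*q^2 - 9)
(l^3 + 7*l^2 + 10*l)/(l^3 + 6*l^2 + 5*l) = (l + 2)/(l + 1)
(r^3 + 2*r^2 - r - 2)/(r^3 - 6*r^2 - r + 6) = (r + 2)/(r - 6)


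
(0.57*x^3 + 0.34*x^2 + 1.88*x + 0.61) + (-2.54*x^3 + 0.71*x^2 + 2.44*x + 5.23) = -1.97*x^3 + 1.05*x^2 + 4.32*x + 5.84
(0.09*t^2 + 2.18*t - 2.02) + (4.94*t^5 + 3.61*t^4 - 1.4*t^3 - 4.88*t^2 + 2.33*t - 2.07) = 4.94*t^5 + 3.61*t^4 - 1.4*t^3 - 4.79*t^2 + 4.51*t - 4.09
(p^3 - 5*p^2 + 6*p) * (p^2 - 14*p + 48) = p^5 - 19*p^4 + 124*p^3 - 324*p^2 + 288*p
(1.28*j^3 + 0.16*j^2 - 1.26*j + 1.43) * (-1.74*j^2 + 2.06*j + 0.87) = -2.2272*j^5 + 2.3584*j^4 + 3.6356*j^3 - 4.9446*j^2 + 1.8496*j + 1.2441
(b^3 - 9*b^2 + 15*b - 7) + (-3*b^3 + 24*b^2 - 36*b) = -2*b^3 + 15*b^2 - 21*b - 7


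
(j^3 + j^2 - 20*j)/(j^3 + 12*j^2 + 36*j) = (j^2 + j - 20)/(j^2 + 12*j + 36)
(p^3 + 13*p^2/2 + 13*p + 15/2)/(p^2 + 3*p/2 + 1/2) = (2*p^2 + 11*p + 15)/(2*p + 1)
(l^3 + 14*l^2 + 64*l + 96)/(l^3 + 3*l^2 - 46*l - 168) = (l + 4)/(l - 7)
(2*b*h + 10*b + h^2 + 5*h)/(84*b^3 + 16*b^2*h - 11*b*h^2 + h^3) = (h + 5)/(42*b^2 - 13*b*h + h^2)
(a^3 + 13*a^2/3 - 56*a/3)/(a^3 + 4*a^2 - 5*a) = (3*a^2 + 13*a - 56)/(3*(a^2 + 4*a - 5))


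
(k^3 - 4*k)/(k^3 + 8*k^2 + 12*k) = (k - 2)/(k + 6)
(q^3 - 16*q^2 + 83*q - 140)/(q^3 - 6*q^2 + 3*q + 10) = (q^2 - 11*q + 28)/(q^2 - q - 2)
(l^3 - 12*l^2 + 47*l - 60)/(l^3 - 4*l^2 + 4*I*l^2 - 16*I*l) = (l^2 - 8*l + 15)/(l*(l + 4*I))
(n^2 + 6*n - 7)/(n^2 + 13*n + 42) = (n - 1)/(n + 6)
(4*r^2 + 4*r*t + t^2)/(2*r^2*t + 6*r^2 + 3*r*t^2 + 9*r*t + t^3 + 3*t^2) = (2*r + t)/(r*t + 3*r + t^2 + 3*t)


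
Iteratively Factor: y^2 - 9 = (y - 3)*(y + 3)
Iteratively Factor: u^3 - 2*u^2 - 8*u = (u - 4)*(u^2 + 2*u) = u*(u - 4)*(u + 2)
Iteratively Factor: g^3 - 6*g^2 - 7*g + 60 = (g - 4)*(g^2 - 2*g - 15) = (g - 4)*(g + 3)*(g - 5)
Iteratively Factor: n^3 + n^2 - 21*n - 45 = (n - 5)*(n^2 + 6*n + 9) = (n - 5)*(n + 3)*(n + 3)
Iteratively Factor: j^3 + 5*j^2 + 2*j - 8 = (j - 1)*(j^2 + 6*j + 8) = (j - 1)*(j + 2)*(j + 4)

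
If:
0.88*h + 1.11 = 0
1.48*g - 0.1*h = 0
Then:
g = -0.09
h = -1.26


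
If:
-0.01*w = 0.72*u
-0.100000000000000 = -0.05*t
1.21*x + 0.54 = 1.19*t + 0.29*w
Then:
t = 2.00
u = 0.0881226053639847 - 0.0579501915708812*x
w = 4.17241379310345*x - 6.3448275862069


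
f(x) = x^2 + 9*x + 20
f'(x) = 2*x + 9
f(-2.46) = 3.91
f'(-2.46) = 4.08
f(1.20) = 32.24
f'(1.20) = 11.40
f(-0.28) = 17.56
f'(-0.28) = 8.44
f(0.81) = 27.95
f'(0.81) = 10.62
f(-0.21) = 18.15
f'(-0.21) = 8.58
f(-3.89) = 0.12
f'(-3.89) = 1.22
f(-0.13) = 18.85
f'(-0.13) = 8.74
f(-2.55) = 3.55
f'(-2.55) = 3.90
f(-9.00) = 20.00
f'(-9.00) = -9.00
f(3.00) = 56.00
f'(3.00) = 15.00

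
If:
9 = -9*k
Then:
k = -1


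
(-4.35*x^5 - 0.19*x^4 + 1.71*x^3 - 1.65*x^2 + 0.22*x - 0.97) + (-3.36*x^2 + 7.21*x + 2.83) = -4.35*x^5 - 0.19*x^4 + 1.71*x^3 - 5.01*x^2 + 7.43*x + 1.86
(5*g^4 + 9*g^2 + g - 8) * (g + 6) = 5*g^5 + 30*g^4 + 9*g^3 + 55*g^2 - 2*g - 48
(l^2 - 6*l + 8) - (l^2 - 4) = 12 - 6*l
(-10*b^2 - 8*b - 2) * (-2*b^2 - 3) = 20*b^4 + 16*b^3 + 34*b^2 + 24*b + 6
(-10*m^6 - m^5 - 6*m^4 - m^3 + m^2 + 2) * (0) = 0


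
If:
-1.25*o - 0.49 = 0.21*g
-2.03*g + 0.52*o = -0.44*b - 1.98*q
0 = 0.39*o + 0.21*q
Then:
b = 10.9236596736597*q - 10.7651515151515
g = 3.20512820512821*q - 2.33333333333333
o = -0.538461538461538*q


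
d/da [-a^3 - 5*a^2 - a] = -3*a^2 - 10*a - 1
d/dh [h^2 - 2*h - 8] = 2*h - 2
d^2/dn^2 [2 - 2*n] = 0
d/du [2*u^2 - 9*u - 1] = 4*u - 9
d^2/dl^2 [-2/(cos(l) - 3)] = 2*(cos(l)^2 + 3*cos(l) - 2)/(cos(l) - 3)^3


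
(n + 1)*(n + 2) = n^2 + 3*n + 2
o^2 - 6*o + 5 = (o - 5)*(o - 1)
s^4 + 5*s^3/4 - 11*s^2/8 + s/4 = s*(s - 1/2)*(s - 1/4)*(s + 2)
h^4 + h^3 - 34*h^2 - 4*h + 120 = (h - 5)*(h - 2)*(h + 2)*(h + 6)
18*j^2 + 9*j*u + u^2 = (3*j + u)*(6*j + u)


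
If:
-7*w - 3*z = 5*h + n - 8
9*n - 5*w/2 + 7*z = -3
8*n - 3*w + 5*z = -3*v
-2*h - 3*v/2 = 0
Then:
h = -129*z/454 - 233/227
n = 41/227 - 367*z/454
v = 86*z/227 + 932/681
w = 420/227 - 25*z/227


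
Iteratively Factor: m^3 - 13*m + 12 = (m + 4)*(m^2 - 4*m + 3) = (m - 1)*(m + 4)*(m - 3)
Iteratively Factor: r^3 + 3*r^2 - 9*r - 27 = (r + 3)*(r^2 - 9) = (r - 3)*(r + 3)*(r + 3)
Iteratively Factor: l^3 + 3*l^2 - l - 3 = (l + 1)*(l^2 + 2*l - 3) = (l + 1)*(l + 3)*(l - 1)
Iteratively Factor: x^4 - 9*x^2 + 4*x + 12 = (x + 1)*(x^3 - x^2 - 8*x + 12) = (x - 2)*(x + 1)*(x^2 + x - 6) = (x - 2)^2*(x + 1)*(x + 3)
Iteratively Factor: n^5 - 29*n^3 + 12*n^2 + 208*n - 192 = (n - 3)*(n^4 + 3*n^3 - 20*n^2 - 48*n + 64) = (n - 3)*(n + 4)*(n^3 - n^2 - 16*n + 16) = (n - 4)*(n - 3)*(n + 4)*(n^2 + 3*n - 4) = (n - 4)*(n - 3)*(n + 4)^2*(n - 1)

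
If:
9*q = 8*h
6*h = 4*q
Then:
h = 0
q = 0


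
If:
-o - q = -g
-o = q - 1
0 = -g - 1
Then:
No Solution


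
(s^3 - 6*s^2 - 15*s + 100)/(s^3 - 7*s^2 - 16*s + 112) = (s^2 - 10*s + 25)/(s^2 - 11*s + 28)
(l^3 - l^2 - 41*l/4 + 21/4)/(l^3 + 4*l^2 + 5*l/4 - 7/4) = (2*l^2 - l - 21)/(2*l^2 + 9*l + 7)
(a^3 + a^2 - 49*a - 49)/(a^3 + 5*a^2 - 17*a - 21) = (a - 7)/(a - 3)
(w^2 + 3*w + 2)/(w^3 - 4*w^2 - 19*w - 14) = 1/(w - 7)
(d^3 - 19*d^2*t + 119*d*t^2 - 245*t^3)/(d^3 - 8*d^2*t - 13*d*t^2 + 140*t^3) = (d - 7*t)/(d + 4*t)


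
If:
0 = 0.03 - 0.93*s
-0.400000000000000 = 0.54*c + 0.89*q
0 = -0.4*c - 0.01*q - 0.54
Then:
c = -1.36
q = 0.38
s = 0.03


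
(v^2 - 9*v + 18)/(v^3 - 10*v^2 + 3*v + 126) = (v - 3)/(v^2 - 4*v - 21)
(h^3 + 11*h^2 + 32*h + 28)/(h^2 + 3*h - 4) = (h^3 + 11*h^2 + 32*h + 28)/(h^2 + 3*h - 4)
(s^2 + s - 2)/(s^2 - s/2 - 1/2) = 2*(s + 2)/(2*s + 1)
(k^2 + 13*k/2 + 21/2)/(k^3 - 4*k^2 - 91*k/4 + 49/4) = 2*(k + 3)/(2*k^2 - 15*k + 7)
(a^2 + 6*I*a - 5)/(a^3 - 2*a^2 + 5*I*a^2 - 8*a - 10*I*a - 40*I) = (a + I)/(a^2 - 2*a - 8)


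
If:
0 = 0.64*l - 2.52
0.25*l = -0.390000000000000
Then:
No Solution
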